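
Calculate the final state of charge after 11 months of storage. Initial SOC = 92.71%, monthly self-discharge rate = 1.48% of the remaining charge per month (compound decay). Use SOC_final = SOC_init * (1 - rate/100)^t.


Monthly retention factor = 1 - 1.48/100 = 0.9852
Over 11 months: factor^11 = 0.84873
SOC_final = 92.71 * 0.84873 = 78.69%

78.69%


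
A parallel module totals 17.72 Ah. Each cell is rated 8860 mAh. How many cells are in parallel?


Convert: C_cell = 8860 mAh = 8.86 Ah
n = C_total / C_cell = 17.72 / 8.86 = 2

2


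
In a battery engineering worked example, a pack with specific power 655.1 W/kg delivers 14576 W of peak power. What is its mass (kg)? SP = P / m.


m = P / SP = 14576 / 655.1 = 22.25 kg

22.25 kg


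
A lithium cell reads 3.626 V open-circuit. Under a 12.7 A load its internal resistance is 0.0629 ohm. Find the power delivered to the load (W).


Step 1: V_terminal = OCV - I*R = 3.626 - 12.7 * 0.0629 = 2.8272 V
Step 2: P_out = V_terminal * I = 2.8272 * 12.7 = 35.91 W

35.91 W


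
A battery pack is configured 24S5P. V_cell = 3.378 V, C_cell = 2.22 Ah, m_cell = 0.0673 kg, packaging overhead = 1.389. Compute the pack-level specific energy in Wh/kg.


Step 1: V_pack = 24 * 3.378 = 81.072 V
Step 2: C_pack = 5 * 2.22 = 11.1 Ah
Step 3: E_pack = V_pack * C_pack = 81.072 * 11.1 = 899.9 Wh
Step 4: m_pack = 24 * 5 * 0.0673 * 1.389 = 11.218 kg
Step 5: ED = E_pack / m_pack = 899.9 / 11.218 = 80.22 Wh/kg

80.22 Wh/kg


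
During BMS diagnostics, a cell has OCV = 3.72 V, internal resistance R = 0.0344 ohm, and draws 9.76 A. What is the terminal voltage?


V = OCV - I*R = 3.72 - 9.76 * 0.0344 = 3.384 V

3.384 V


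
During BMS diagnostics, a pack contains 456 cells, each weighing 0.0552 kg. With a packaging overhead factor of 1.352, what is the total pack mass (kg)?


Cell mass sum = 456 * 0.0552 = 25.171 kg
With overhead 1.352: m_pack = 25.171 * 1.352 = 34.03 kg

34.03 kg


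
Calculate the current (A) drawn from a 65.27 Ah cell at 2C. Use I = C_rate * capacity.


At 2C: I = 2 * 65.27 Ah = 130.54 A

130.54 A


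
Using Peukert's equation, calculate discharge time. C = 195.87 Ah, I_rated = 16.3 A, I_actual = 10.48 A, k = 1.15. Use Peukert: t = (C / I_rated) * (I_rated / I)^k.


Step 1: t_rated = C / I_rated = 195.87 / 16.3 = 12.017 hr
Step 2: ratio = 16.3 / 10.48 = 1.5553
Step 3: ratio^k = 1.5553^1.15 = 1.6618
Step 4: t = t_rated * ratio^k = 12.017 * 1.6618 = 19.97 hr

19.97 hr


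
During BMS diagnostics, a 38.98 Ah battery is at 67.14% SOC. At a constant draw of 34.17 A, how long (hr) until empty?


Step 1: remaining = SOC/100 * C_total = 67.14/100 * 38.98 = 26.171 Ah
Step 2: t = remaining / I = 26.171 / 34.17 = 0.7659 hr

0.7659 hr


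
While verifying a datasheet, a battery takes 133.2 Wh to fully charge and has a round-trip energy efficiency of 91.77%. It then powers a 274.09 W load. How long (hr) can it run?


Step 1: E_discharge = eta/100 * E_charge = 91.77/100 * 133.2 = 122.24 Wh
Step 2: t = E_discharge / P = 122.24 / 274.09 = 0.4460 hr

0.4460 hr


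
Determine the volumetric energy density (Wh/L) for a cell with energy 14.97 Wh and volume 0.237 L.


ED = E / V = 14.97 / 0.237 = 63.16 Wh/L

63.16 Wh/L


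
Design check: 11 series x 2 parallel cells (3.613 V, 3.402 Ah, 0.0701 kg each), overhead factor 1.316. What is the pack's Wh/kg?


Step 1: V_pack = 11 * 3.613 = 39.743 V
Step 2: C_pack = 2 * 3.402 = 6.804 Ah
Step 3: E_pack = V_pack * C_pack = 39.743 * 6.804 = 270.41 Wh
Step 4: m_pack = 11 * 2 * 0.0701 * 1.316 = 2.0295 kg
Step 5: ED = E_pack / m_pack = 270.41 / 2.0295 = 133.2 Wh/kg

133.2 Wh/kg


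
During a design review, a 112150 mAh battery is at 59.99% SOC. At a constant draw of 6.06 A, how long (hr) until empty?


Convert: C_total = 112150 mAh = 112.15 Ah
Step 1: remaining = SOC/100 * C_total = 59.99/100 * 112.15 = 67.279 Ah
Step 2: t = remaining / I = 67.279 / 6.06 = 11.10 hr

11.10 hr


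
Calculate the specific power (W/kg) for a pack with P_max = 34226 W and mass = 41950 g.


Convert: m = 41950 g = 41.95 kg
Specific power = 34226 W / 41.95 kg = 815.9 W/kg

815.9 W/kg


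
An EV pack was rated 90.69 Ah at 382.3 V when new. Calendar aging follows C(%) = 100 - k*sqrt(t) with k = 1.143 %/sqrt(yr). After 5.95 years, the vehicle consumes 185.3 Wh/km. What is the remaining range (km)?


Step 1: capacity retention = 100 - 1.143 * sqrt(5.95) = 100 - 1.143 * 2.4393 = 97.212%
Step 2: C_now = 90.69 * 97.212/100 = 88.162 Ah
Step 3: E_pack = V * C_now = 382.3 * 88.162 = 33704 Wh
Step 4: range = E_pack / consumption = 33704 / 185.3 = 181.9 km

181.9 km


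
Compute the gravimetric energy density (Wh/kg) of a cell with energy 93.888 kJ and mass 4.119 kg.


Convert: E = 93.888 kJ = 26.08 Wh
ED = E / m = 26.08 / 4.119 = 6.332 Wh/kg

6.332 Wh/kg


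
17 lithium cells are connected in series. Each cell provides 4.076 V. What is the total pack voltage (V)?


With 17 cells in series at 4.076 V each, V_pack = 69.292 V

69.292 V


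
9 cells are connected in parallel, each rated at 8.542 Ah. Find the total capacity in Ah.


C_total = 9 * 8.542 = 76.878 Ah

76.878 Ah


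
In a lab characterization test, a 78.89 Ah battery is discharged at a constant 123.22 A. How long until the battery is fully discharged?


t = capacity / current = 78.89 / 123.22 = 0.6402 hr

0.6402 hr


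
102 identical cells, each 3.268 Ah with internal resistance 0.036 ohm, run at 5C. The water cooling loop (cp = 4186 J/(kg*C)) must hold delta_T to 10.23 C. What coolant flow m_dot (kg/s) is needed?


Step 1: I = 5 * 3.268 = 16.34 A
Step 2: Q_cell = I^2 * R = 16.34^2 * 0.036 = 9.6118 W
Step 3: Q_total = 102 * 9.6118 = 980.4 W
Step 4: m_dot = Q_total / (cp * dT) = 980.4 / (4186 * 10.23) = 0.02289 kg/s

0.02289 kg/s


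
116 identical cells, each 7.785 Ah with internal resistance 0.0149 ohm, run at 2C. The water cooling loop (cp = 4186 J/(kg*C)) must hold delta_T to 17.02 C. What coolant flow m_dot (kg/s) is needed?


Step 1: I = 2 * 7.785 = 15.57 A
Step 2: Q_cell = I^2 * R = 15.57^2 * 0.0149 = 3.6121 W
Step 3: Q_total = 116 * 3.6121 = 419 W
Step 4: m_dot = Q_total / (cp * dT) = 419 / (4186 * 17.02) = 0.005881 kg/s

0.005881 kg/s


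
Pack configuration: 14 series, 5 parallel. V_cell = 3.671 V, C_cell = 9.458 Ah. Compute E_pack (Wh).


E = Ns * Vcell * Np * Ccell = 14 * 3.671 * 5 * 9.458 = 2430 Wh

2430 Wh


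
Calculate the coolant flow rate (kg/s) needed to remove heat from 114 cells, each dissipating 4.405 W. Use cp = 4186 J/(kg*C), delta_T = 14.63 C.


Step 1: Total heat Q = 114 * 4.405 W = 502.17 W
Step 2: denom = cp * dT = 4186 * 14.63 = 61241
Step 3: m_dot = 502.17 / 61241 = 0.008200 kg/s

0.008200 kg/s


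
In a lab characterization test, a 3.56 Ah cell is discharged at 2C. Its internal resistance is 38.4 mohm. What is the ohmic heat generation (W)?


Convert: R = 38.4 mohm = 0.0384 ohm
Step 1: I = C_rate * capacity = 2 * 3.56 = 7.12 A
Step 2: Q = I^2 * R = 7.12^2 * 0.0384 = 50.694 * 0.0384 = 1.947 W

1.947 W


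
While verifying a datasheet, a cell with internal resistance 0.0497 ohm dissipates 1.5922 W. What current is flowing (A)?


I = sqrt(Q / R) = sqrt(1.5922 / 0.0497) = sqrt(32.036) = 5.660 A

5.660 A


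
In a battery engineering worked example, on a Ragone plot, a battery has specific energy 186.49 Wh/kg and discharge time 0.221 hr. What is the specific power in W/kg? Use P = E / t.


P_specific = E / t = 186.49 / 0.221 = 843.8 W/kg

843.8 W/kg


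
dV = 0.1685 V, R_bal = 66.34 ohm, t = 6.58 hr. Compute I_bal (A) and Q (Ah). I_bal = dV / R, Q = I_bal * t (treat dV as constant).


First, Ohm's law: I_bal = 0.1685 V / 66.34 ohm = 0.0025399 A
Then Q = I * t = 0.0025399 A * 6.58 hr = 0.01671 Ah

I=0.0025399 A, Q=0.01671 Ah


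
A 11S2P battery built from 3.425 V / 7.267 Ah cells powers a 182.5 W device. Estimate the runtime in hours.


Step 1: E_pack = Ns * V_cell * Np * C_cell = 11 * 3.425 * 2 * 7.267 = 547.57 Wh
Step 2: t = E_pack / P = 547.57 / 182.5 = 3.000 hr

3.000 hr


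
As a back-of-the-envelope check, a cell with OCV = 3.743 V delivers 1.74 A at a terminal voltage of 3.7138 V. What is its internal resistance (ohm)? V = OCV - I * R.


R = (OCV - V) / I = (3.743 - 3.7138) / 1.74 = 0.01678 ohm

0.01678 ohm


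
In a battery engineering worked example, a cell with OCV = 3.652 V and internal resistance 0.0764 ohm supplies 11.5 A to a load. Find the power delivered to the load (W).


Step 1: V_terminal = OCV - I*R = 3.652 - 11.5 * 0.0764 = 2.7734 V
Step 2: P_out = V_terminal * I = 2.7734 * 11.5 = 31.89 W

31.89 W


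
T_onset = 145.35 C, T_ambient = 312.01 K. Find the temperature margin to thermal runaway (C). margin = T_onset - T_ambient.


Convert: T_ambient = 312.01 K = 38.86 C
margin = 145.35 - 38.86 = 106.49 C

106.49 C


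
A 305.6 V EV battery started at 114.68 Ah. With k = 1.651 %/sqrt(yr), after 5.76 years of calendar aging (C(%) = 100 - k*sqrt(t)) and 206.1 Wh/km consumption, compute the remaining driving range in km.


Step 1: capacity retention = 100 - 1.651 * sqrt(5.76) = 100 - 1.651 * 2.4 = 96.038%
Step 2: C_now = 114.68 * 96.038/100 = 110.14 Ah
Step 3: E_pack = V * C_now = 305.6 * 110.14 = 33659 Wh
Step 4: range = E_pack / consumption = 33659 / 206.1 = 163.3 km

163.3 km


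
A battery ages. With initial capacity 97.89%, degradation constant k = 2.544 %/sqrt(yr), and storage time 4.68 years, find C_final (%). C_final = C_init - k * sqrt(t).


sqrt(t) = sqrt(4.68) = 2.1633
C_final = 97.89 - 2.544 * 2.1633 = 92.39%

92.39%


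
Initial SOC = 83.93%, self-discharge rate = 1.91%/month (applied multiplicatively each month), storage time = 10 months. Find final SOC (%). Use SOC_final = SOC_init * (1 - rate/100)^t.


Monthly retention factor = 1 - 1.91/100 = 0.9809
Over 10 months: factor^10 = 0.82461
SOC_final = 83.93 * 0.82461 = 69.21%

69.21%


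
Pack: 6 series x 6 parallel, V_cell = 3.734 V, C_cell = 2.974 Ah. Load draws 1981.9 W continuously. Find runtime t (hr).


Step 1: E_pack = Ns * V_cell * Np * C_cell = 6 * 3.734 * 6 * 2.974 = 399.78 Wh
Step 2: t = E_pack / P = 399.78 / 1981.9 = 0.2017 hr

0.2017 hr


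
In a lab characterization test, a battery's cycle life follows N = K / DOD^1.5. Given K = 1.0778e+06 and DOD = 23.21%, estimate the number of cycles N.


Step 1: DOD^1.5 = 23.21^1.5 = 111.82
Step 2: N = 1.0778e+06 / 111.82 = 9639 cycles

9639 cycles


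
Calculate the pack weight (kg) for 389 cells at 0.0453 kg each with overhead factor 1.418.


m_pack = n * m_cell * overhead = 389 * 0.0453 * 1.418 = 24.99 kg

24.99 kg


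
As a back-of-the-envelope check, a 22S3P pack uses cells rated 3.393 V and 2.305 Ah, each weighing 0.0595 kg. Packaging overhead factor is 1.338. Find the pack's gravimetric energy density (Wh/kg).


Step 1: V_pack = 22 * 3.393 = 74.646 V
Step 2: C_pack = 3 * 2.305 = 6.915 Ah
Step 3: E_pack = V_pack * C_pack = 74.646 * 6.915 = 516.18 Wh
Step 4: m_pack = 22 * 3 * 0.0595 * 1.338 = 5.2543 kg
Step 5: ED = E_pack / m_pack = 516.18 / 5.2543 = 98.24 Wh/kg

98.24 Wh/kg


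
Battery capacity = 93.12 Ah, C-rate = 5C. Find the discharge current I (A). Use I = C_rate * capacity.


I = C_rate * capacity = 5 * 93.12 = 465.6 A

465.6 A


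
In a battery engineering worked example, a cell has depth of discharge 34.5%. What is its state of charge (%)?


SOC = 100 - DOD = 100 - 34.5 = 65.5%

65.5%


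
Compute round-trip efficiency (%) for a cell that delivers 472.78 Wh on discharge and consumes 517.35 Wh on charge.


Round-trip efficiency = 472.78/517.35 * 100% = 91.38%

91.38%


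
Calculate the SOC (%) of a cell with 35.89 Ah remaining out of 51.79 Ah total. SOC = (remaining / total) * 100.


SOC% = 35.89 / 51.79 * 100 = 69.30%

69.30%


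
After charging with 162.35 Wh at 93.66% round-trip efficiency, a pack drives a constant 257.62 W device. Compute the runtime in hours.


Step 1: E_discharge = eta/100 * E_charge = 93.66/100 * 162.35 = 152.06 Wh
Step 2: t = E_discharge / P = 152.06 / 257.62 = 0.5902 hr

0.5902 hr


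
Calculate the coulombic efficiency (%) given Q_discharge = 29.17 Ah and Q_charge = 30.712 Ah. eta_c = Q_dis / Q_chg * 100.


eta_c = Q_dis / Q_chg * 100 = 29.17 / 30.712 * 100 = 94.98%

94.98%


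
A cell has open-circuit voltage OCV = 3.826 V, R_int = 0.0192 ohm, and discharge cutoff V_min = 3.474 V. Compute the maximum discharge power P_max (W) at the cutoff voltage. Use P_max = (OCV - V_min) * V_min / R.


dV = OCV - V_min = 0.352 V (so I_max = dV / R)
P_max = dV * V_min / R = 0.352 * 3.474 / 0.0192 = 63.69 W

63.69 W


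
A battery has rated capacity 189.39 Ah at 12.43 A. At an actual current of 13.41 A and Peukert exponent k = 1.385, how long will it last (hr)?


t_rated = C / I_rated = 189.39 / 12.43 = 15.237 hr
(I_rated/I)^k = (0.92692)^1.385 = 0.90023
t = t_rated * (I_rated/I)^k = 15.237 * 0.90023 = 13.72 hr

13.72 hr


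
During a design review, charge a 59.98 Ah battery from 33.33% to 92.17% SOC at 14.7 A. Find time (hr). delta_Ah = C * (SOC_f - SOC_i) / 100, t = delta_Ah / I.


delta_Ah = 59.98 * (92.17 - 33.33) / 100 = 35.292 Ah
t = delta_Ah / I = 35.292 / 14.7 = 2.401 hr

2.401 hr


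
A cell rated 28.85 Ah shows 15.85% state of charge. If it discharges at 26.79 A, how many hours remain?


Step 1: remaining = SOC/100 * C_total = 15.85/100 * 28.85 = 4.5727 Ah
Step 2: t = remaining / I = 4.5727 / 26.79 = 0.1707 hr

0.1707 hr


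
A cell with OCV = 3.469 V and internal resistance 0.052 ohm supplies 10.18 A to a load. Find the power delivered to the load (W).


Step 1: V_terminal = OCV - I*R = 3.469 - 10.18 * 0.052 = 2.9396 V
Step 2: P_out = V_terminal * I = 2.9396 * 10.18 = 29.93 W

29.93 W


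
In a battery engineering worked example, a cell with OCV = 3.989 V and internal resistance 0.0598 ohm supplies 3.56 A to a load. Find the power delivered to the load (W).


Step 1: V_terminal = OCV - I*R = 3.989 - 3.56 * 0.0598 = 3.7761 V
Step 2: P_out = V_terminal * I = 3.7761 * 3.56 = 13.44 W

13.44 W


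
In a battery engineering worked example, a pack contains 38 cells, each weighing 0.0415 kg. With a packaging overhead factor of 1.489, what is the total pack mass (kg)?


Cell mass sum = 38 * 0.0415 = 1.577 kg
With overhead 1.489: m_pack = 1.577 * 1.489 = 2.348 kg

2.348 kg


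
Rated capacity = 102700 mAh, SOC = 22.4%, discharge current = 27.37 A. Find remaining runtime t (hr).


Convert: C_total = 102700 mAh = 102.7 Ah
Step 1: remaining = SOC/100 * C_total = 22.4/100 * 102.7 = 23.005 Ah
Step 2: t = remaining / I = 23.005 / 27.37 = 0.8405 hr

0.8405 hr


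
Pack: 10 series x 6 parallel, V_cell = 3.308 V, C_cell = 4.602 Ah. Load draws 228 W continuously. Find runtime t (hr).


Step 1: E_pack = Ns * V_cell * Np * C_cell = 10 * 3.308 * 6 * 4.602 = 913.4 Wh
Step 2: t = E_pack / P = 913.4 / 228 = 4.006 hr

4.006 hr


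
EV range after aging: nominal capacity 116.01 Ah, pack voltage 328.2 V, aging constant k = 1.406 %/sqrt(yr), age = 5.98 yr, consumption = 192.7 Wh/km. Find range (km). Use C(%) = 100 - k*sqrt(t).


Step 1: capacity retention = 100 - 1.406 * sqrt(5.98) = 100 - 1.406 * 2.4454 = 96.562%
Step 2: C_now = 116.01 * 96.562/100 = 112.02 Ah
Step 3: E_pack = V * C_now = 328.2 * 112.02 = 36765 Wh
Step 4: range = E_pack / consumption = 36765 / 192.7 = 190.8 km

190.8 km


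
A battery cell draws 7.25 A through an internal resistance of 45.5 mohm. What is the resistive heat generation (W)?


Convert: R = 45.5 mohm = 0.0455 ohm
Q = I^2 * R = 7.25^2 * 0.0455 = 2.392 W

2.392 W


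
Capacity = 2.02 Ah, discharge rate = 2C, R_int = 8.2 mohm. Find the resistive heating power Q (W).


Convert: R = 8.2 mohm = 0.0082 ohm
Step 1: I = C_rate * capacity = 2 * 2.02 = 4.04 A
Step 2: Q = I^2 * R = 4.04^2 * 0.0082 = 16.322 * 0.0082 = 0.1338 W

0.1338 W


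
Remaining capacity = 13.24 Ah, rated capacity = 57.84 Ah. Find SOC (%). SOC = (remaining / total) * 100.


SOC% = 13.24 / 57.84 * 100 = 22.89%

22.89%


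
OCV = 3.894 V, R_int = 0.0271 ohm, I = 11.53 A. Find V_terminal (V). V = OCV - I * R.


V = OCV - I*R = 3.894 - 11.53 * 0.0271 = 3.582 V

3.582 V


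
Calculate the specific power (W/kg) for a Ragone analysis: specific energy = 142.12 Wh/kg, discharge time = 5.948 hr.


P_specific = E / t = 142.12 / 5.948 = 23.89 W/kg

23.89 W/kg


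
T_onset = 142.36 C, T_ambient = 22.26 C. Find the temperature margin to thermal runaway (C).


margin = T_onset - T_ambient = 142.36 - 22.26 = 120.1 C

120.1 C


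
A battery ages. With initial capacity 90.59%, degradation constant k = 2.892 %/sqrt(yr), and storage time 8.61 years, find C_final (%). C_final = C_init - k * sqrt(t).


Step 1: sqrt(8.61 yr) = 2.9343
Step 2: drop = 2.892 * 2.9343 = 8.486
Step 3: C_final = 90.59 - 8.486 = 82.10%

82.10%


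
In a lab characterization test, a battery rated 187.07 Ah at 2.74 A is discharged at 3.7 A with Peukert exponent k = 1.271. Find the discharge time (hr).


Step 1: t_rated = C / I_rated = 187.07 / 2.74 = 68.274 hr
Step 2: ratio = 2.74 / 3.7 = 0.74054
Step 3: ratio^k = 0.74054^1.271 = 0.68265
Step 4: t = t_rated * ratio^k = 68.274 * 0.68265 = 46.61 hr

46.61 hr


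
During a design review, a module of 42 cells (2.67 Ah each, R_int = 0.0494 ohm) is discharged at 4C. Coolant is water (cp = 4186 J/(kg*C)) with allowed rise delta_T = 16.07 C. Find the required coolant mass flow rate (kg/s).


Step 1: I = 4 * 2.67 = 10.68 A
Step 2: Q_cell = I^2 * R = 10.68^2 * 0.0494 = 5.6347 W
Step 3: Q_total = 42 * 5.6347 = 236.66 W
Step 4: m_dot = Q_total / (cp * dT) = 236.66 / (4186 * 16.07) = 0.003518 kg/s

0.003518 kg/s


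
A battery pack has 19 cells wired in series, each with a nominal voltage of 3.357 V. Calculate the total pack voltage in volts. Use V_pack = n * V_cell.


Series voltages add: 19 * 3.357 V = 63.783 V

63.783 V


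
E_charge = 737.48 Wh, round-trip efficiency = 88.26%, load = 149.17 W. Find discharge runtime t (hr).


Step 1: E_discharge = eta/100 * E_charge = 88.26/100 * 737.48 = 650.9 Wh
Step 2: t = E_discharge / P = 650.9 / 149.17 = 4.363 hr

4.363 hr


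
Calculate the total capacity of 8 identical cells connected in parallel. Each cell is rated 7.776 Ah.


Parallel capacities add: 8 * 7.776 Ah = 62.208 Ah

62.208 Ah


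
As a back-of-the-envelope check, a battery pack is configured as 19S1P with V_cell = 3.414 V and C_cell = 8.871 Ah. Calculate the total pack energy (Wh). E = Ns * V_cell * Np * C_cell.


V_pack = 19 * 3.414 = 64.866 V
C_pack = 1 * 8.871 = 8.871 Ah
E = V_pack * C_pack = 64.866 * 8.871 = 575.4 Wh

575.4 Wh


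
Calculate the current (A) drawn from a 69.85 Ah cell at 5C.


I = C_rate * capacity = 5 * 69.85 = 349.25 A

349.25 A


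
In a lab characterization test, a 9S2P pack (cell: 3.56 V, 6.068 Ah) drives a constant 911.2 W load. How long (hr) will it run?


Step 1: E_pack = Ns * V_cell * Np * C_cell = 9 * 3.56 * 2 * 6.068 = 388.84 Wh
Step 2: t = E_pack / P = 388.84 / 911.2 = 0.4267 hr

0.4267 hr


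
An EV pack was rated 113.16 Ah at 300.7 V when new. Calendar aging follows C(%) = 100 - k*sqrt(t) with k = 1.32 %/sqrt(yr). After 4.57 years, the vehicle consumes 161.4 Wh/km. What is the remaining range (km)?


Step 1: capacity retention = 100 - 1.32 * sqrt(4.57) = 100 - 1.32 * 2.1378 = 97.178%
Step 2: C_now = 113.16 * 97.178/100 = 109.97 Ah
Step 3: E_pack = V * C_now = 300.7 * 109.97 = 33068 Wh
Step 4: range = E_pack / consumption = 33068 / 161.4 = 204.9 km

204.9 km


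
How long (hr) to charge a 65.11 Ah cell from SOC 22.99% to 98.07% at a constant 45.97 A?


delta_Ah = 65.11 * (98.07 - 22.99) / 100 = 48.885 Ah
t = delta_Ah / I = 48.885 / 45.97 = 1.063 hr

1.063 hr


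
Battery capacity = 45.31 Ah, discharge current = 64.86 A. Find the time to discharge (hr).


t = capacity / current = 45.31 / 64.86 = 0.6986 hr

0.6986 hr


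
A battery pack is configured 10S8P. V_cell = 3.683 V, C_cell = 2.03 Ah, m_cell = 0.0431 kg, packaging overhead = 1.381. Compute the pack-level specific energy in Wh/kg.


Step 1: V_pack = 10 * 3.683 = 36.83 V
Step 2: C_pack = 8 * 2.03 = 16.24 Ah
Step 3: E_pack = V_pack * C_pack = 36.83 * 16.24 = 598.12 Wh
Step 4: m_pack = 10 * 8 * 0.0431 * 1.381 = 4.7617 kg
Step 5: ED = E_pack / m_pack = 598.12 / 4.7617 = 125.6 Wh/kg

125.6 Wh/kg


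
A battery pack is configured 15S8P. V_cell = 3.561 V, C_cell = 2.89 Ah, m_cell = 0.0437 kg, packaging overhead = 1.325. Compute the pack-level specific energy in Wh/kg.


Step 1: V_pack = 15 * 3.561 = 53.415 V
Step 2: C_pack = 8 * 2.89 = 23.12 Ah
Step 3: E_pack = V_pack * C_pack = 53.415 * 23.12 = 1235 Wh
Step 4: m_pack = 15 * 8 * 0.0437 * 1.325 = 6.9483 kg
Step 5: ED = E_pack / m_pack = 1235 / 6.9483 = 177.7 Wh/kg

177.7 Wh/kg


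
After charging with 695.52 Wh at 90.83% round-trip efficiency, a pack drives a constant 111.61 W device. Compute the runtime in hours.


Step 1: E_discharge = eta/100 * E_charge = 90.83/100 * 695.52 = 631.74 Wh
Step 2: t = E_discharge / P = 631.74 / 111.61 = 5.660 hr

5.660 hr


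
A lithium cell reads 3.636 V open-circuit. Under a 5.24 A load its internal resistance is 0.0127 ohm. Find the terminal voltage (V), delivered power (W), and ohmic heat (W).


Step 1: V_terminal = OCV - I*R = 3.636 - 5.24 * 0.0127 = 3.5695 V
Step 2: P_out = V_terminal * I = 3.5695 * 5.24 = 18.70 W
Step 3: Q = I^2 * R = 5.24^2 * 0.0127 = 0.3487 W

V=3.5695 V, P=18.70 W, Q=0.3487 W


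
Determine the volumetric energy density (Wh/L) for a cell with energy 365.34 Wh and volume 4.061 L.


ED = E / V = 365.34 / 4.061 = 89.96 Wh/L

89.96 Wh/L


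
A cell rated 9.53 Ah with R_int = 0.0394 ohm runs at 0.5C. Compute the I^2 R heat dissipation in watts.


Step 1: I = C_rate * capacity = 0.5 * 9.53 = 4.765 A
Step 2: Q = I^2 * R = 4.765^2 * 0.0394 = 22.705 * 0.0394 = 0.8946 W

0.8946 W


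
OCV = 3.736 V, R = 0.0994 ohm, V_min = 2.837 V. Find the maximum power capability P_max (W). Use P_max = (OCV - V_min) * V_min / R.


P_max = (OCV - V_min) * V_min / R = (3.736 - 2.837) * 2.837 / 0.0994 = 0.899 * 2.837 / 0.0994 = 25.66 W

25.66 W


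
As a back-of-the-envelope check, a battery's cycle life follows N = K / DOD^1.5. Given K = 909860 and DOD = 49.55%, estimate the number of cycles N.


Step 1: DOD^1.5 = 49.55^1.5 = 348.79
Step 2: N = 909860 / 348.79 = 2609 cycles

2609 cycles


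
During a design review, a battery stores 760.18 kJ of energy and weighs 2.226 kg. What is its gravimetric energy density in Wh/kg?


Convert: E = 760.18 kJ = 211.16 Wh
ED = E / m = 211.16 / 2.226 = 94.86 Wh/kg

94.86 Wh/kg


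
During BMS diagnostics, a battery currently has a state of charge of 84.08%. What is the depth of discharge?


Complement of SOC: DOD = 100% - 84.08% = 15.92%

15.92%


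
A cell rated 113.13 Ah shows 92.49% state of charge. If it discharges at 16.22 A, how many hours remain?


Step 1: remaining = SOC/100 * C_total = 92.49/100 * 113.13 = 104.63 Ah
Step 2: t = remaining / I = 104.63 / 16.22 = 6.451 hr

6.451 hr


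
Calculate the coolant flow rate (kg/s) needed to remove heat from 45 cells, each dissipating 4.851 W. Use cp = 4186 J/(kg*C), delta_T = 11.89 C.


Step 1: Total heat Q = 45 * 4.851 W = 218.3 W
Step 2: denom = cp * dT = 4186 * 11.89 = 49772
Step 3: m_dot = 218.3 / 49772 = 0.004386 kg/s

0.004386 kg/s


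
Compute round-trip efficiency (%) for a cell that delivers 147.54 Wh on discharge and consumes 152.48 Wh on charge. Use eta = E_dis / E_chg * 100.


Round-trip efficiency = 147.54/152.48 * 100% = 96.76%

96.76%


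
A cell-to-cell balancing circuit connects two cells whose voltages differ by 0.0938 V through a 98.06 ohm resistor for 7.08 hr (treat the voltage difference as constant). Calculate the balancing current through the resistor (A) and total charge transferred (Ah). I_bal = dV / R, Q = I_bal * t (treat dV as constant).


I_bal = dV / R = 0.0938 / 98.06 = 9.5656e-04 A
Q = I_bal * t = 9.5656e-04 * 7.08 = 0.006772 Ah

I=9.5656e-04 A, Q=0.006772 Ah


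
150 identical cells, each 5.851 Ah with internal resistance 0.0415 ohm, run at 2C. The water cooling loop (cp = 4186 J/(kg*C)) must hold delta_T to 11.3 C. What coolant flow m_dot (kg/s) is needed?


Step 1: I = 2 * 5.851 = 11.702 A
Step 2: Q_cell = I^2 * R = 11.702^2 * 0.0415 = 5.6829 W
Step 3: Q_total = 150 * 5.6829 = 852.44 W
Step 4: m_dot = Q_total / (cp * dT) = 852.44 / (4186 * 11.3) = 0.01802 kg/s

0.01802 kg/s


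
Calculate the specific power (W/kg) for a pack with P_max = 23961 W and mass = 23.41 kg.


SP = P / m = 23961 / 23.41 = 1024 W/kg

1024 W/kg


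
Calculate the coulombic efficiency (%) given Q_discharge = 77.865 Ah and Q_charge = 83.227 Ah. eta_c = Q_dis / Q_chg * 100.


Coulombic efficiency = 77.865/83.227 * 100% = 93.56%

93.56%


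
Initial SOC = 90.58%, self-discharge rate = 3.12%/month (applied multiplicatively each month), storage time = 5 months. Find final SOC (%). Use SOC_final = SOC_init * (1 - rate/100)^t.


Monthly retention factor = 1 - 3.12/100 = 0.9688
Over 5 months: factor^5 = 0.85344
SOC_final = 90.58 * 0.85344 = 77.30%

77.30%


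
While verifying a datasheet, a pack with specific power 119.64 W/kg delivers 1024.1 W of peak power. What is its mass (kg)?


m = P / SP = 1024.1 / 119.64 = 8.560 kg

8.560 kg


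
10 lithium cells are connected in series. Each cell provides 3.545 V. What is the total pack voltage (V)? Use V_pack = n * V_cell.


Series voltages add: 10 * 3.545 V = 35.45 V

35.45 V


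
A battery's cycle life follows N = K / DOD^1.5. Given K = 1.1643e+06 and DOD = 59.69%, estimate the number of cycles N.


Step 1: DOD^1.5 = 59.69^1.5 = 461.16
Step 2: N = 1.1643e+06 / 461.16 = 2525 cycles

2525 cycles


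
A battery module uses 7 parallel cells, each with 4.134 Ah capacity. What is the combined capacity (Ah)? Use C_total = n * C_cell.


Parallel capacities add: 7 * 4.134 Ah = 28.938 Ah

28.938 Ah


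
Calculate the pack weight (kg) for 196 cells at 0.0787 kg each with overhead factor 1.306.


m_pack = n * m_cell * overhead = 196 * 0.0787 * 1.306 = 20.15 kg

20.15 kg


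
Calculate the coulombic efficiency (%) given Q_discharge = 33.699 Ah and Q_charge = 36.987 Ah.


Coulombic efficiency = 33.699/36.987 * 100% = 91.11%

91.11%


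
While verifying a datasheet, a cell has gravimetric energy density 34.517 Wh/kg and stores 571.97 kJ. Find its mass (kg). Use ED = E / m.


Convert: E = 571.97 kJ = 158.88 Wh
m = E / ED = 158.88 / 34.517 = 4.603 kg

4.603 kg


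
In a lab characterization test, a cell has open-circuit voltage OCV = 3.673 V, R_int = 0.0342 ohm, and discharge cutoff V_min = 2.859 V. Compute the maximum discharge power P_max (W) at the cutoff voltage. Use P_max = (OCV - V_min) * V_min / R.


P_max = (OCV - V_min) * V_min / R = (3.673 - 2.859) * 2.859 / 0.0342 = 0.814 * 2.859 / 0.0342 = 68.05 W

68.05 W


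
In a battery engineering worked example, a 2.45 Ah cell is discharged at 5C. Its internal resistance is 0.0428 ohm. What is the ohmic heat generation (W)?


Step 1: I = C_rate * capacity = 5 * 2.45 = 12.25 A
Step 2: Q = I^2 * R = 12.25^2 * 0.0428 = 150.06 * 0.0428 = 6.423 W

6.423 W


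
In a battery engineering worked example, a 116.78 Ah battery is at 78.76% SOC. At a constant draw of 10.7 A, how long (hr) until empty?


Step 1: remaining = SOC/100 * C_total = 78.76/100 * 116.78 = 91.976 Ah
Step 2: t = remaining / I = 91.976 / 10.7 = 8.596 hr

8.596 hr


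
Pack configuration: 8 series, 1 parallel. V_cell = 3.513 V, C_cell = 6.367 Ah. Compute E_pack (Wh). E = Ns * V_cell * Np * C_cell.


E = Ns * Vcell * Np * Ccell = 8 * 3.513 * 1 * 6.367 = 178.9 Wh

178.9 Wh


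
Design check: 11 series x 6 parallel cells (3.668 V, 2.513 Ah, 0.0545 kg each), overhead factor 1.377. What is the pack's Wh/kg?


Step 1: V_pack = 11 * 3.668 = 40.348 V
Step 2: C_pack = 6 * 2.513 = 15.078 Ah
Step 3: E_pack = V_pack * C_pack = 40.348 * 15.078 = 608.37 Wh
Step 4: m_pack = 11 * 6 * 0.0545 * 1.377 = 4.9531 kg
Step 5: ED = E_pack / m_pack = 608.37 / 4.9531 = 122.8 Wh/kg

122.8 Wh/kg


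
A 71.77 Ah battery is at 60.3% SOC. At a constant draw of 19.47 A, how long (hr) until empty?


Step 1: remaining = SOC/100 * C_total = 60.3/100 * 71.77 = 43.277 Ah
Step 2: t = remaining / I = 43.277 / 19.47 = 2.223 hr

2.223 hr


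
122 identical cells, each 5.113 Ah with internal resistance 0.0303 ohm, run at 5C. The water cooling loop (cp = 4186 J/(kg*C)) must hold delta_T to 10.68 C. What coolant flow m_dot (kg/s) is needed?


Step 1: I = 5 * 5.113 = 25.565 A
Step 2: Q_cell = I^2 * R = 25.565^2 * 0.0303 = 19.803 W
Step 3: Q_total = 122 * 19.803 = 2416 W
Step 4: m_dot = Q_total / (cp * dT) = 2416 / (4186 * 10.68) = 0.05404 kg/s

0.05404 kg/s


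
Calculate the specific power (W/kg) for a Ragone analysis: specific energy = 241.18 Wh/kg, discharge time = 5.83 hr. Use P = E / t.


Specific power = 241.18 Wh/kg / 5.83 hr = 41.37 W/kg

41.37 W/kg


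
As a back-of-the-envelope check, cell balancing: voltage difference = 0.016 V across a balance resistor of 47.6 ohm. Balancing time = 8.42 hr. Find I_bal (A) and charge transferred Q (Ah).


First, Ohm's law: I_bal = 0.016 V / 47.6 ohm = 3.3613e-04 A
Then Q = I * t = 3.3613e-04 A * 8.42 hr = 0.002830 Ah

I=3.3613e-04 A, Q=0.002830 Ah


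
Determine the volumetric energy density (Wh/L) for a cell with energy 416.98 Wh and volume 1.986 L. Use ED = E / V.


Volumetric ED = 416.98 Wh / 1.986 L = 210.0 Wh/L

210.0 Wh/L


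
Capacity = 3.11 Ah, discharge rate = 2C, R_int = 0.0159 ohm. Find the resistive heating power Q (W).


Step 1: I = C_rate * capacity = 2 * 3.11 = 6.22 A
Step 2: Q = I^2 * R = 6.22^2 * 0.0159 = 38.688 * 0.0159 = 0.6151 W

0.6151 W


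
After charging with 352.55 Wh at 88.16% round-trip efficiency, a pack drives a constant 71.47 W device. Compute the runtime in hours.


Step 1: E_discharge = eta/100 * E_charge = 88.16/100 * 352.55 = 310.81 Wh
Step 2: t = E_discharge / P = 310.81 / 71.47 = 4.349 hr

4.349 hr


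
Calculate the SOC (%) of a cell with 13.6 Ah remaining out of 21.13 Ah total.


SOC% = 13.6 / 21.13 * 100 = 64.36%

64.36%


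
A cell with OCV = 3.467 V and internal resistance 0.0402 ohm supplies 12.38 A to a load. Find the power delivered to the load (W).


Step 1: V_terminal = OCV - I*R = 3.467 - 12.38 * 0.0402 = 2.9693 V
Step 2: P_out = V_terminal * I = 2.9693 * 12.38 = 36.76 W

36.76 W


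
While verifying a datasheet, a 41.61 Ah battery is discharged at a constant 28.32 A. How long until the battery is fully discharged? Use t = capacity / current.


t = capacity / current = 41.61 / 28.32 = 1.469 hr

1.469 hr


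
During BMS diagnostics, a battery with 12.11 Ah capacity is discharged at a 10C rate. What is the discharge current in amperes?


I = C_rate * capacity = 10 * 12.11 = 121.1 A

121.1 A


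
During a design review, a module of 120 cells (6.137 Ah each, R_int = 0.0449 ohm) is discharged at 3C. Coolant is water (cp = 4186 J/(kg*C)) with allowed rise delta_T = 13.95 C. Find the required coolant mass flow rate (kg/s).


Step 1: I = 3 * 6.137 = 18.411 A
Step 2: Q_cell = I^2 * R = 18.411^2 * 0.0449 = 15.22 W
Step 3: Q_total = 120 * 15.22 = 1826.4 W
Step 4: m_dot = Q_total / (cp * dT) = 1826.4 / (4186 * 13.95) = 0.03128 kg/s

0.03128 kg/s


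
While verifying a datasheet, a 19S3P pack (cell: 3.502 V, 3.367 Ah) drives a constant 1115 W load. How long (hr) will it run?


Step 1: E_pack = Ns * V_cell * Np * C_cell = 19 * 3.502 * 3 * 3.367 = 672.1 Wh
Step 2: t = E_pack / P = 672.1 / 1115 = 0.6028 hr

0.6028 hr


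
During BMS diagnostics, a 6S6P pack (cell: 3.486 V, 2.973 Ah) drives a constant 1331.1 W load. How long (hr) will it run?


Step 1: E_pack = Ns * V_cell * Np * C_cell = 6 * 3.486 * 6 * 2.973 = 373.1 Wh
Step 2: t = E_pack / P = 373.1 / 1331.1 = 0.2803 hr

0.2803 hr


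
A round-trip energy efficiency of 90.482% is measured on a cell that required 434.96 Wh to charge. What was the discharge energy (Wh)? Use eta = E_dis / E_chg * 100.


E_dis = eta/100 * E_chg = 90.482/100 * 434.96 = 393.6 Wh

393.6 Wh


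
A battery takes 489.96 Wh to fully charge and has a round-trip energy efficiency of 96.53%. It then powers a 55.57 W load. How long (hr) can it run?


Step 1: E_discharge = eta/100 * E_charge = 96.53/100 * 489.96 = 472.96 Wh
Step 2: t = E_discharge / P = 472.96 / 55.57 = 8.511 hr

8.511 hr


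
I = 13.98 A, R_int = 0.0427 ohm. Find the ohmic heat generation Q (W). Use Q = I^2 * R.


I^2 = 195.44
Q = 195.44 * 0.0427 = 8.345 W

8.345 W


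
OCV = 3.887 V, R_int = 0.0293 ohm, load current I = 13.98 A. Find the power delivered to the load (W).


Step 1: V_terminal = OCV - I*R = 3.887 - 13.98 * 0.0293 = 3.4774 V
Step 2: P_out = V_terminal * I = 3.4774 * 13.98 = 48.61 W

48.61 W


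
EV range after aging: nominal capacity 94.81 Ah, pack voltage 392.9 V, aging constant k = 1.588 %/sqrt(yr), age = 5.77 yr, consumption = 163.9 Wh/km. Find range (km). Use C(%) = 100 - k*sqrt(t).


Step 1: capacity retention = 100 - 1.588 * sqrt(5.77) = 100 - 1.588 * 2.4021 = 96.185%
Step 2: C_now = 94.81 * 96.185/100 = 91.193 Ah
Step 3: E_pack = V * C_now = 392.9 * 91.193 = 35830 Wh
Step 4: range = E_pack / consumption = 35830 / 163.9 = 218.6 km

218.6 km


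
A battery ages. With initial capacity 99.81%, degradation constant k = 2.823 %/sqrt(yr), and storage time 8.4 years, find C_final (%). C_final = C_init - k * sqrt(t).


Step 1: sqrt(8.4 yr) = 2.8983
Step 2: drop = 2.823 * 2.8983 = 8.1819
Step 3: C_final = 99.81 - 8.1819 = 91.63%

91.63%


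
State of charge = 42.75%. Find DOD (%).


DOD = 100 - SOC = 100 - 42.75 = 57.25%

57.25%


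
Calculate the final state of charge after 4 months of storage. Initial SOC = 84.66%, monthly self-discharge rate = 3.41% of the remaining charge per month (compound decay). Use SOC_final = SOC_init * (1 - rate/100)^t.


decay = (1 - 3.41/100)^4 = 0.87042
SOC_final = 84.66 * 0.87042 = 73.69%

73.69%


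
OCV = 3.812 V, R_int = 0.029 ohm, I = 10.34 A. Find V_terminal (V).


IR drop = 10.34 * 0.029 = 0.29986 V
V = 3.812 - 0.29986 = 3.512 V

3.512 V


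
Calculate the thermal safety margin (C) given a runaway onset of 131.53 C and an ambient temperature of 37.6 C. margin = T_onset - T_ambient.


Safety margin = 131.53 C - 37.6 C = 93.93 C

93.93 C


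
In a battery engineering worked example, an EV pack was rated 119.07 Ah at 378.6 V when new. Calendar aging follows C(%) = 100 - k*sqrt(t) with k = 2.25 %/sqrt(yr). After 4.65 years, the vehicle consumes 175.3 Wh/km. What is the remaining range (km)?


Step 1: capacity retention = 100 - 2.25 * sqrt(4.65) = 100 - 2.25 * 2.1564 = 95.148%
Step 2: C_now = 119.07 * 95.148/100 = 113.29 Ah
Step 3: E_pack = V * C_now = 378.6 * 113.29 = 42892 Wh
Step 4: range = E_pack / consumption = 42892 / 175.3 = 244.7 km

244.7 km


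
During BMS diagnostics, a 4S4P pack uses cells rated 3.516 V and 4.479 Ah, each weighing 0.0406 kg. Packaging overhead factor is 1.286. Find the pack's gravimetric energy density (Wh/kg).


Step 1: V_pack = 4 * 3.516 = 14.064 V
Step 2: C_pack = 4 * 4.479 = 17.916 Ah
Step 3: E_pack = V_pack * C_pack = 14.064 * 17.916 = 251.97 Wh
Step 4: m_pack = 4 * 4 * 0.0406 * 1.286 = 0.83539 kg
Step 5: ED = E_pack / m_pack = 251.97 / 0.83539 = 301.6 Wh/kg

301.6 Wh/kg


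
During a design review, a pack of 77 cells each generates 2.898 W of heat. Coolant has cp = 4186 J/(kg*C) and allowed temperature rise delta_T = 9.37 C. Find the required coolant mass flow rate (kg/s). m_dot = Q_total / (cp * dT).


Step 1: Total heat Q = 77 * 2.898 W = 223.15 W
Step 2: denom = cp * dT = 4186 * 9.37 = 39223
Step 3: m_dot = 223.15 / 39223 = 0.005689 kg/s

0.005689 kg/s


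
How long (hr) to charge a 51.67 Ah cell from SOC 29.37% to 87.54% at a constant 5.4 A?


Step 1: dSOC = 87.54% - 29.37% = 58.17%
Step 2: delta_Ah = 51.67 * 58.17 / 100 = 30.056 Ah
Step 3: t = 30.056 / 5.4 = 5.566 hr

5.566 hr


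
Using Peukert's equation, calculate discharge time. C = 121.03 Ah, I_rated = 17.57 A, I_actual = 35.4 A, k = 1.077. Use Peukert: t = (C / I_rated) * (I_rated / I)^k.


t_rated = C / I_rated = 121.03 / 17.57 = 6.8884 hr
(I_rated/I)^k = (0.49633)^1.077 = 0.47027
t = t_rated * (I_rated/I)^k = 6.8884 * 0.47027 = 3.239 hr

3.239 hr


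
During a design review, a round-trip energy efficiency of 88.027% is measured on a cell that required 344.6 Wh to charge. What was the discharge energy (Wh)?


E_dis = eta/100 * E_chg = 88.027/100 * 344.6 = 303.3 Wh

303.3 Wh


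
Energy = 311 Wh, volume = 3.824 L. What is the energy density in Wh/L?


ED = E / V = 311 / 3.824 = 81.33 Wh/L

81.33 Wh/L


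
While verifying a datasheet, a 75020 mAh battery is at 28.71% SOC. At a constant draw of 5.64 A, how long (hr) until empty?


Convert: C_total = 75020 mAh = 75.02 Ah
Step 1: remaining = SOC/100 * C_total = 28.71/100 * 75.02 = 21.538 Ah
Step 2: t = remaining / I = 21.538 / 5.64 = 3.819 hr

3.819 hr


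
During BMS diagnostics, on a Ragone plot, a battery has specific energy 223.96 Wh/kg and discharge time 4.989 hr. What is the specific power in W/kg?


P_specific = E / t = 223.96 / 4.989 = 44.89 W/kg

44.89 W/kg


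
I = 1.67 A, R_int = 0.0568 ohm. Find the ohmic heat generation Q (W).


I^2 = 2.7889
Q = 2.7889 * 0.0568 = 0.1584 W

0.1584 W


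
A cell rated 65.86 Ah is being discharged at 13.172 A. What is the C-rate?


C_rate = I / capacity = 13.172 / 65.86 = 0.2C

0.2C


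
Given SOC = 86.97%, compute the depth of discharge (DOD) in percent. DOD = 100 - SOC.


Complement of SOC: DOD = 100% - 86.97% = 13.03%

13.03%


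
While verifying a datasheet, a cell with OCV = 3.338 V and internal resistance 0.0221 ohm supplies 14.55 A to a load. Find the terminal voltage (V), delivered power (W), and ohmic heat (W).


Step 1: V_terminal = OCV - I*R = 3.338 - 14.55 * 0.0221 = 3.0164 V
Step 2: P_out = V_terminal * I = 3.0164 * 14.55 = 43.89 W
Step 3: Q = I^2 * R = 14.55^2 * 0.0221 = 4.679 W

V=3.0164 V, P=43.89 W, Q=4.679 W


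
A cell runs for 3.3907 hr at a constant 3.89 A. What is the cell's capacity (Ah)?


C = I * t = 3.89 * 3.3907 = 13.19 Ah

13.19 Ah


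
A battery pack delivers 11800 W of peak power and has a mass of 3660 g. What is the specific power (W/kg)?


Convert: m = 3660 g = 3.66 kg
Specific power = 11800 W / 3.66 kg = 3224 W/kg

3224 W/kg


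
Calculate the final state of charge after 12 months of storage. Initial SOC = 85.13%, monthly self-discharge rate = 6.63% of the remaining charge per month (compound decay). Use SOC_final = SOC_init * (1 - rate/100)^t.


decay = (1 - 6.63/100)^12 = 0.43902
SOC_final = 85.13 * 0.43902 = 37.37%

37.37%


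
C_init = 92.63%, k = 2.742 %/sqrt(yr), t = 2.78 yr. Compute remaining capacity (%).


Step 1: sqrt(2.78 yr) = 1.6673
Step 2: drop = 2.742 * 1.6673 = 4.5717
Step 3: C_final = 92.63 - 4.5717 = 88.06%

88.06%


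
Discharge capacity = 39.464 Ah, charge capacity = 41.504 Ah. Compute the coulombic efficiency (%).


eta_c = Q_dis / Q_chg * 100 = 39.464 / 41.504 * 100 = 95.08%

95.08%


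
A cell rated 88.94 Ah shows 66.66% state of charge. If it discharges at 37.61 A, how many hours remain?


Step 1: remaining = SOC/100 * C_total = 66.66/100 * 88.94 = 59.287 Ah
Step 2: t = remaining / I = 59.287 / 37.61 = 1.576 hr

1.576 hr


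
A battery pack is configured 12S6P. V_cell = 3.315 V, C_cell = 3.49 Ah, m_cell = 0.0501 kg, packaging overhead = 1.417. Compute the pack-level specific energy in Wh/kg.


Step 1: V_pack = 12 * 3.315 = 39.78 V
Step 2: C_pack = 6 * 3.49 = 20.94 Ah
Step 3: E_pack = V_pack * C_pack = 39.78 * 20.94 = 832.99 Wh
Step 4: m_pack = 12 * 6 * 0.0501 * 1.417 = 5.1114 kg
Step 5: ED = E_pack / m_pack = 832.99 / 5.1114 = 163.0 Wh/kg

163.0 Wh/kg
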